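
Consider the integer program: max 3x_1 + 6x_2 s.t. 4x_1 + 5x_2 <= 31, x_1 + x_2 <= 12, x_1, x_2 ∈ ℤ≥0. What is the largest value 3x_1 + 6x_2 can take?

Relaxing integrality, the LP optimum is 37.20 at (x_1,x_2) = (0, 6.2), which is not an integer point.
(x_1,x_2)=(0,6): 4·0+5·6=30≤31, 1·0+1·6=6≤12, objective 36.
(x_1,x_2)=(1,5): 4·1+5·5=29≤31, 1·1+1·5=6≤12, objective 33.
The best lattice point is (0,6), giving 36.

36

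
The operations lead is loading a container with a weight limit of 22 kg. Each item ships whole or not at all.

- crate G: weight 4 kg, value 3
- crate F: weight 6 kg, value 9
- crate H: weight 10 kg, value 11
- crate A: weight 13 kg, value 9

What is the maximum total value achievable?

23

crate F + crate H: weight 6 + 10 = 16 ≤ 22, value 9 + 11 = 20.
crate F + crate A: weight 6 + 13 = 19 ≤ 22, value 9 + 9 = 18.
crate G + crate F + crate H: weight 4 + 6 + 10 = 20 ≤ 22, value 3 + 9 + 11 = 23.
Best is crate G, crate F, and crate H with total value 23.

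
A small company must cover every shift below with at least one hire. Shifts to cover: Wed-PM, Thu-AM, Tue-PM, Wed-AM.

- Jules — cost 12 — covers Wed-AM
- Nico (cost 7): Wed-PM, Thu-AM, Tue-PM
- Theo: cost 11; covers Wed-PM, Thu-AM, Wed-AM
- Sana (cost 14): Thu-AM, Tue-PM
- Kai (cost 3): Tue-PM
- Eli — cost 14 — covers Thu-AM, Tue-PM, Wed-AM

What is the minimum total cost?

14

The greedy cost-per-new-shift heuristic would pick Nico and Theo for 18, but a cheaper cover exists.
Choose Theo and Kai: together they cover Wed-PM, Thu-AM, Tue-PM, Wed-AM — every shift.
Total cost: 11 + 3 = 14.
No cover costs less than 14.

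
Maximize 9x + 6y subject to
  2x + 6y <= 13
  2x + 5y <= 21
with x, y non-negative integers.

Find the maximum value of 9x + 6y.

54

Relaxing integrality, the LP optimum is 58.50 at (x,y) = (6.5, 0), which is not an integer point.
(x,y)=(6,0): 2·6+6·0=12≤13, 2·6+5·0=12≤21, objective 54.
(x,y)=(5,0): 2·5+6·0=10≤13, 2·5+5·0=10≤21, objective 45.
The best lattice point is (6,0), giving 54.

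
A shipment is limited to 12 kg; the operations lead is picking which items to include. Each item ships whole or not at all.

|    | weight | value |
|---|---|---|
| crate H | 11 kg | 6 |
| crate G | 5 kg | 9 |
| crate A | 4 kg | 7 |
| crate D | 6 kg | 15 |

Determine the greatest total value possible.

24

This is a 0-1 knapsack instance.
Allowing fractional choices, the relaxed optimum would be about 25.8, but items are indivisible.
crate G + crate A: weight 5 + 4 = 9 ≤ 12, value 9 + 7 = 16.
crate G + crate D: weight 5 + 6 = 11 ≤ 12, value 9 + 15 = 24.
crate A + crate D: weight 4 + 6 = 10 ≤ 12, value 7 + 15 = 22.
Best is crate G and crate D with total value 24.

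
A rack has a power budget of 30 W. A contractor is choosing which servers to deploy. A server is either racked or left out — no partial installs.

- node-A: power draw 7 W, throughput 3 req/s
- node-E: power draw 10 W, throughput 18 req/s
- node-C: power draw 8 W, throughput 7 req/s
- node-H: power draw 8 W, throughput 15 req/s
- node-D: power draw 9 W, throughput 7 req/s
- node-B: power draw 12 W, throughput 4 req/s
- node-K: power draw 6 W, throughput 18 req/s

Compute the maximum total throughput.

51

This is an integer program with binary decision variables.
node-E + node-D + node-K: power draw 10 + 9 + 6 = 25 ≤ 30, throughput 18 + 7 + 18 = 43.
node-E + node-H + node-K: power draw 10 + 8 + 6 = 24 ≤ 30, throughput 18 + 15 + 18 = 51.
node-E + node-C + node-K: power draw 10 + 8 + 6 = 24 ≤ 30, throughput 18 + 7 + 18 = 43.
Best is node-E, node-H, and node-K with total throughput 51.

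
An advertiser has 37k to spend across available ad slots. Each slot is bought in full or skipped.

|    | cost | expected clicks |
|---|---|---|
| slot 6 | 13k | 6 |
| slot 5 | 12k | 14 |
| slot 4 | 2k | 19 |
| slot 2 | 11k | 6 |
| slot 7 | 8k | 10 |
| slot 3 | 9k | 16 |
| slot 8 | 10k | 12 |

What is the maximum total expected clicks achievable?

61

Allowing fractional choices, the relaxed optimum would be about 66.3, but ad slots are indivisible.
slot 4 + slot 7 + slot 3 + slot 8: cost 2 + 8 + 9 + 10 = 29 ≤ 37, expected clicks 19 + 10 + 16 + 12 = 57.
slot 5 + slot 4 + slot 7 + slot 3: cost 12 + 2 + 8 + 9 = 31 ≤ 37, expected clicks 14 + 19 + 10 + 16 = 59.
slot 5 + slot 4 + slot 3 + slot 8: cost 12 + 2 + 9 + 10 = 33 ≤ 37, expected clicks 14 + 19 + 16 + 12 = 61.
Best is slot 5, slot 4, slot 3, and slot 8 with total expected clicks 61.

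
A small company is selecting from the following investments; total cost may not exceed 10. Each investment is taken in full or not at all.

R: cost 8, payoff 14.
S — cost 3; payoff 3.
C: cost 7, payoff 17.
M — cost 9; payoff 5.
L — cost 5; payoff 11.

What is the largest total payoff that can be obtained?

20

Allowing fractional choices, the relaxed optimum would be about 23.6, but investments are indivisible.
S + C: cost 3 + 7 = 10 ≤ 10, payoff 3 + 17 = 20.
C: cost 7 ≤ 10, payoff 17.
Best is S and C with total payoff 20.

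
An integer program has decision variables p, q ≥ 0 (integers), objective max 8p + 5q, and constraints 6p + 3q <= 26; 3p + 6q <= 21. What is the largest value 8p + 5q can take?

Relaxing integrality, the LP optimum is 36.44 at (p,q) = (3.44, 1.78), which is not an integer point.
(p,q)=(3,2): 6·3+3·2=24≤26, 3·3+6·2=21≤21, objective 34.
(p,q)=(4,0): 6·4+3·0=24≤26, 3·4+6·0=12≤21, objective 32.
Maximum is 34 at (p,q)=(3,2).

34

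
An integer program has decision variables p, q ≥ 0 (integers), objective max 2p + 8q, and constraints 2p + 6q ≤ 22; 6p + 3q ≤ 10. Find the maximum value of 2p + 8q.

24

(p,q)=(0,3): 2·0+6·3=18≤22, 6·0+3·3=9≤10, objective 24.
(p,q)=(0,2): 2·0+6·2=12≤22, 6·0+3·2=6≤10, objective 16.
Maximum is 24 at (p,q)=(0,3).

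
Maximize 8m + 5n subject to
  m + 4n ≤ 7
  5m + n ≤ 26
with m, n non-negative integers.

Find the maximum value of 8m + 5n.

40

The continuous relaxation peaks at (5.11, 0.474) with value 43.21; rounding to a feasible lattice point costs some objective.
(m,n)=(5,0): 1·5+4·0=5≤7, 5·5+1·0=25≤26, objective 40.
(m,n)=(4,0): 1·4+4·0=4≤7, 5·4+1·0=20≤26, objective 32.
The best lattice point is (5,0), giving 40.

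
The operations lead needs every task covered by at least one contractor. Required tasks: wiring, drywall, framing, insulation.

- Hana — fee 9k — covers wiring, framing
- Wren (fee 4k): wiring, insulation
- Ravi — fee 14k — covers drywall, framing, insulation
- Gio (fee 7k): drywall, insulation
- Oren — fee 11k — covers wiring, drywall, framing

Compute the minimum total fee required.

15

Choose Wren and Oren: together they cover wiring, drywall, framing, insulation — every task.
Total fee: 4 + 11 = 15.
No cover costs less than 15.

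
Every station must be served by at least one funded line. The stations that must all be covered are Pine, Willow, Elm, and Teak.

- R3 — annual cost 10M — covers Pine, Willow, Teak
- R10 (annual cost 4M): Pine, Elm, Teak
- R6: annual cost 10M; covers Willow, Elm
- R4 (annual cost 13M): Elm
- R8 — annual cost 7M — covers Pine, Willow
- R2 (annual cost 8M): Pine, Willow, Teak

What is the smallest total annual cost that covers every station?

This is an integer covering problem.
Choose R10 and R8: together they cover Pine, Willow, Elm, Teak — every station.
Total annual cost: 4 + 7 = 11.

11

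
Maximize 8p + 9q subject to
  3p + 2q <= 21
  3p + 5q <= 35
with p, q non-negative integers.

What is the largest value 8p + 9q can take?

(p,q)=(3,5) is feasible, giving 69.
(p,q)=(4,4) is feasible, giving 68.
(p,q)=(2,5) is feasible, giving 61.
(p,q)=(3,4) is feasible, giving 60.
The best lattice point is (3,5), giving 69.

69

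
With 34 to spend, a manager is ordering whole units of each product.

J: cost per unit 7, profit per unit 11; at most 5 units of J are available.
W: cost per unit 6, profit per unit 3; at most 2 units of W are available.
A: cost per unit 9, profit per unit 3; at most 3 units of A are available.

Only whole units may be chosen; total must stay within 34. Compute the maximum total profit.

47

This is a bounded integer knapsack.
4×J and 1×W: cost 34 ≤ 34, profit 4·11 + 1·3 = 47.
4×J: cost 28 ≤ 34, profit 4·11 = 44.
Best is 47.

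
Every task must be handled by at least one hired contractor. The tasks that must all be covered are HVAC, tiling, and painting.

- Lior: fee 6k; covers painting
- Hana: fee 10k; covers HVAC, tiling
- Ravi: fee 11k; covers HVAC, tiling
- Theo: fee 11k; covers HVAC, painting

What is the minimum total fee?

Choose Lior and Hana: together they cover HVAC, tiling, painting — every task.
Total fee: 6 + 10 = 16.

16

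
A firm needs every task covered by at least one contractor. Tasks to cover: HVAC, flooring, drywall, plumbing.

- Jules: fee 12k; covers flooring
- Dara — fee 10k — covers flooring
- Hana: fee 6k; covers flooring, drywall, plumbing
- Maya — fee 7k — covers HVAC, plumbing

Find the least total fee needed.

This is a weighted set-cover instance.
Choose Hana and Maya: together they cover HVAC, flooring, drywall, plumbing — every task.
Total fee: 6 + 7 = 13.
No cover costs less than 13.

13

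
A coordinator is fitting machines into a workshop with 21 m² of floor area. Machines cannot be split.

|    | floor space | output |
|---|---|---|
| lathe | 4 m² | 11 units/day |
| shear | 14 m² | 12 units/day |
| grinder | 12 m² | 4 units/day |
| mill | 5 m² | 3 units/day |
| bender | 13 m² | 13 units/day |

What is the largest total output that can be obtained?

This is an integer program with binary decision variables.
Take lathe and bender: floor space 4 + 13 = 17 ≤ 21, output 11 + 13 = 24.
No other feasible combination does better.

24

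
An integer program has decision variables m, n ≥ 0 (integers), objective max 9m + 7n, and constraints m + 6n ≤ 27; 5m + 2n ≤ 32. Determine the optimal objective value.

Relaxing integrality, the LP optimum is 70.11 at (m,n) = (4.93, 3.68), which is not an integer point.
(m,n)=(5,3): 1·5+6·3=23≤27, 5·5+2·3=31≤32, objective 66.
(m,n)=(5,2): 1·5+6·2=17≤27, 5·5+2·2=29≤32, objective 59.
(m,n)=(4,3): 1·4+6·3=22≤27, 5·4+2·3=26≤32, objective 57.
Maximum is 66 at (m,n)=(5,3).

66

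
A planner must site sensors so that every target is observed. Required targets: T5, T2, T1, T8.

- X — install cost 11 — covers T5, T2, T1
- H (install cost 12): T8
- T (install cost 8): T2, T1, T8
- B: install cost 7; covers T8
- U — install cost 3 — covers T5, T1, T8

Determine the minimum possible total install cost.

Choose T and U: together they cover T5, T2, T1, T8 — every target.
Total install cost: 8 + 3 = 11.
No cover costs less than 11.

11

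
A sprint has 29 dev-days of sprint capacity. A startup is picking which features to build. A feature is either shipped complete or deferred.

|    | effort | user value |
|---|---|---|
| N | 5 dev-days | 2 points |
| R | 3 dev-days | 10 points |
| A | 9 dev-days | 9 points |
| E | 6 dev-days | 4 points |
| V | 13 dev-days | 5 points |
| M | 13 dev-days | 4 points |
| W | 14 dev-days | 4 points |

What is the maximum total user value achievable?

25

This is a 0-1 knapsack instance.
N + R + A + E: effort 5 + 3 + 9 + 6 = 23 ≤ 29, user value 2 + 10 + 9 + 4 = 25.
R + A + V: effort 3 + 9 + 13 = 25 ≤ 29, user value 10 + 9 + 5 = 24.
R + A + E: effort 3 + 9 + 6 = 18 ≤ 29, user value 10 + 9 + 4 = 23.
Best is N, R, A, and E with total user value 25.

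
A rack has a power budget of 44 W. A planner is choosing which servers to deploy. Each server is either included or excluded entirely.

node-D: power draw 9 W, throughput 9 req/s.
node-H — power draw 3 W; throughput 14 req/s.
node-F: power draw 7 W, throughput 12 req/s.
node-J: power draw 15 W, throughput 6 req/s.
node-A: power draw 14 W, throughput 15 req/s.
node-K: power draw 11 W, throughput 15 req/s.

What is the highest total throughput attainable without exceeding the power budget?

65

node-H + node-F + node-A + node-K: power draw 3 + 7 + 14 + 11 = 35 ≤ 44, throughput 14 + 12 + 15 + 15 = 56.
node-D + node-H + node-F + node-A + node-K: power draw 9 + 3 + 7 + 14 + 11 = 44 ≤ 44, throughput 9 + 14 + 12 + 15 + 15 = 65.
node-D + node-H + node-A + node-K: power draw 9 + 3 + 14 + 11 = 37 ≤ 44, throughput 9 + 14 + 15 + 15 = 53.
Best is node-D, node-H, node-F, node-A, and node-K with total throughput 65.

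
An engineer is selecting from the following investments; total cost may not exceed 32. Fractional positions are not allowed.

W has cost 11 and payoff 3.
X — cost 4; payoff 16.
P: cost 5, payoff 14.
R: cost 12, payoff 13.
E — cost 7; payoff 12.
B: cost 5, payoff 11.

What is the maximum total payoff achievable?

W + X + P + E + B: cost 11 + 4 + 5 + 7 + 5 = 32 ≤ 32, payoff 3 + 16 + 14 + 12 + 11 = 56.
X + P + R + E: cost 4 + 5 + 12 + 7 = 28 ≤ 32, payoff 16 + 14 + 13 + 12 = 55.
X + P + R + B: cost 4 + 5 + 12 + 5 = 26 ≤ 32, payoff 16 + 14 + 13 + 11 = 54.
Best is W, X, P, E, and B with total payoff 56.

56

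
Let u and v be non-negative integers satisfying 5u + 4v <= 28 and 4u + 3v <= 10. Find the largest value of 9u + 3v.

18

Relaxing integrality, the LP optimum is 22.50 at (u,v) = (2.5, 0), which is not an integer point.
(u,v)=(2,0): 5·2+4·0=10≤28, 4·2+3·0=8≤10, objective 18.
(u,v)=(1,1): 5·1+4·1=9≤28, 4·1+3·1=7≤10, objective 12.
(u,v)=(1,0): 5·1+4·0=5≤28, 4·1+3·0=4≤10, objective 9.
No feasible integer point exceeds 18.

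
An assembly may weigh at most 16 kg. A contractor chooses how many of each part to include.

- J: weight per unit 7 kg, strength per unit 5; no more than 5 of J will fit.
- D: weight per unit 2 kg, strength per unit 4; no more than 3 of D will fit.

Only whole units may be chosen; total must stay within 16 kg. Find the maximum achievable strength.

Take 1×J and 3×D: weight 13 ≤ 16, strength 1·5 + 3·4 = 17.
D has the best ratio (4/2) and is taken to its limit of 3; remaining capacity is filled optimally with the others.

17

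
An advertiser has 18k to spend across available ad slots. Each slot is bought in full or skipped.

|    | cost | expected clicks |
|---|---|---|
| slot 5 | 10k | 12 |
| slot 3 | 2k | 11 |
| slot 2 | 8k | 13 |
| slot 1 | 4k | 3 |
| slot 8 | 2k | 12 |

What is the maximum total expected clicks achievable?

Take slot 3, slot 2, slot 1, and slot 8: cost 2 + 8 + 4 + 2 = 16 ≤ 18, expected clicks 11 + 13 + 3 + 12 = 39.
No other feasible combination does better.

39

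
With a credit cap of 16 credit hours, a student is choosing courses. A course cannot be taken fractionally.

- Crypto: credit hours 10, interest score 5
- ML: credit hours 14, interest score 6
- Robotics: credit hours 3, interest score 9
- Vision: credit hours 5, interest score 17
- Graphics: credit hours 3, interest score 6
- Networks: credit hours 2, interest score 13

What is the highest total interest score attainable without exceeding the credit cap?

45

Take Robotics, Vision, Graphics, and Networks: credit hours 3 + 5 + 3 + 2 = 13 ≤ 16, interest score 9 + 17 + 6 + 13 = 45.
No other feasible combination does better.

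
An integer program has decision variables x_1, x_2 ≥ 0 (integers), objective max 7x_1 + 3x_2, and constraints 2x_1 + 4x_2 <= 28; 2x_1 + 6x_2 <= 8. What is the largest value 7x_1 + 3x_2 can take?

28

(x_1,x_2)=(4,0) is feasible, giving 28.
(x_1,x_2)=(3,0) is feasible, giving 21.
No feasible integer point exceeds 28.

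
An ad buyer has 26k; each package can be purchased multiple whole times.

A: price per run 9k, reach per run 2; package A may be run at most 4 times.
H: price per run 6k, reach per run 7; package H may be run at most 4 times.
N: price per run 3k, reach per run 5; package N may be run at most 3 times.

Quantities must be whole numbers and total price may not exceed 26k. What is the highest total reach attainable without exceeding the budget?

31

Take 3×H and 2×N: price 24 ≤ 26, reach 3·7 + 2·5 = 31.
No other integer combination yields more.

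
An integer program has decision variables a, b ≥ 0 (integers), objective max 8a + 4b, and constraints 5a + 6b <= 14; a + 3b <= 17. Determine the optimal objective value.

16

(a,b)=(2,0): 5·2+6·0=10≤14, 1·2+3·0=2≤17, objective 16.
(a,b)=(1,1): 5·1+6·1=11≤14, 1·1+3·1=4≤17, objective 12.
(a,b)=(1,0): 5·1+6·0=5≤14, 1·1+3·0=1≤17, objective 8.
Maximum is 16 at (a,b)=(2,0).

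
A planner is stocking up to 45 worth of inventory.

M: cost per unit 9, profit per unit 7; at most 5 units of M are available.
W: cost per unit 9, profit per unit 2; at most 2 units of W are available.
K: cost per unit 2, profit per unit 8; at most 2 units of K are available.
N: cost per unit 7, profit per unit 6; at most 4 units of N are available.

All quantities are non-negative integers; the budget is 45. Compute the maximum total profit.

This is a bounded integer knapsack.
K has the best ratio (8/2); taking only K gives at most 2×8 = 16 (stopped by the supply cap of 2).
Mixing does better — 3×M, 2×K, and 2×N: cost 45 ≤ 45, profit 3·7 + 2·8 + 2·6 = 49.

49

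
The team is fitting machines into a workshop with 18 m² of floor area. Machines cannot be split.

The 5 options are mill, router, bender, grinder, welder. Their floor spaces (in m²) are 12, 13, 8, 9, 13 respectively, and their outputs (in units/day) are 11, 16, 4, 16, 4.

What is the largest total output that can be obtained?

20

This is a 0-1 knapsack instance.
Take bender and grinder: floor space 8 + 9 = 17 ≤ 18, output 4 + 16 = 20.
No other feasible combination does better.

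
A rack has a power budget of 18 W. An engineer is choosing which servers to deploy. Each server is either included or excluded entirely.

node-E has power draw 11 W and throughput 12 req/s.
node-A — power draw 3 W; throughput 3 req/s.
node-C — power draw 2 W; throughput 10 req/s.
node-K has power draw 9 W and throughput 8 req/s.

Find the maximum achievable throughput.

25

This is a 0-1 knapsack instance.
node-E + node-A + node-C: power draw 11 + 3 + 2 = 16 ≤ 18, throughput 12 + 3 + 10 = 25.
node-A + node-C + node-K: power draw 3 + 2 + 9 = 14 ≤ 18, throughput 3 + 10 + 8 = 21.
node-E + node-C: power draw 11 + 2 = 13 ≤ 18, throughput 12 + 10 = 22.
Best is node-E, node-A, and node-C with total throughput 25.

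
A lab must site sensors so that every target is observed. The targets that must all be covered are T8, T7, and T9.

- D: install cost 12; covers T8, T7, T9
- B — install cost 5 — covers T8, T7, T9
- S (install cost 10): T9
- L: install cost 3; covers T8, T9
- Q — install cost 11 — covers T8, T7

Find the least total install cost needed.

This is a weighted set-cover instance.
The greedy cost-per-new-target heuristic would pick L and B for 8, but a cheaper cover exists.
B alone covers T8, T7, T9 — every target.
Total install cost: 5.
No cover costs less than 5.

5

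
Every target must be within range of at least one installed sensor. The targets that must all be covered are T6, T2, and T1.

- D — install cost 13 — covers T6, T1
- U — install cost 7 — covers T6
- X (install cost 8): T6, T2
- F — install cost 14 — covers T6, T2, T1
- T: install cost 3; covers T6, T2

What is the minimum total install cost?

14

The greedy cost-per-new-target heuristic would pick T and D for 16, but a cheaper cover exists.
F alone covers T6, T2, T1 — every target.
Total install cost: 14.
No cover costs less than 14.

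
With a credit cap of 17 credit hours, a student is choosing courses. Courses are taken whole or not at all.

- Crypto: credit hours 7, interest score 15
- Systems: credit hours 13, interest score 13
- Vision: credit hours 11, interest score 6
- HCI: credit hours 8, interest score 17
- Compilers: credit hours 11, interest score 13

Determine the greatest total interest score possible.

Allowing fractional choices, the relaxed optimum would be about 34.4, but courses are indivisible.
Crypto + HCI: credit hours 7 + 8 = 15 ≤ 17, interest score 15 + 17 = 32.
Crypto: credit hours 7 ≤ 17, interest score 15.
HCI: credit hours 8 ≤ 17, interest score 17.
Best is Crypto and HCI with total interest score 32.

32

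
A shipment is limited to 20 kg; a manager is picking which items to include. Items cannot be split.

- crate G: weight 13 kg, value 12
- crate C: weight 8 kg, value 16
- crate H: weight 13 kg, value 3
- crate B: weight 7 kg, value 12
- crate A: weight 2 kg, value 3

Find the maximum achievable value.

This is an integer program with binary decision variables.
Take crate C, crate B, and crate A: weight 8 + 7 + 2 = 17 ≤ 20, value 16 + 12 + 3 = 31.
No other feasible combination does better.

31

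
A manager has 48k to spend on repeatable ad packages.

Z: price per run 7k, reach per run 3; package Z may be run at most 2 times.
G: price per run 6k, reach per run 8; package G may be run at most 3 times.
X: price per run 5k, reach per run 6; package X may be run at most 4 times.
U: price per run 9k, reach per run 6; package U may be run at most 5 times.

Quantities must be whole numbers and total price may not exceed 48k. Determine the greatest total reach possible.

54

G has the best ratio (8/6); taking only G gives at most 3×8 = 24 (stopped by the supply cap of 3).
Mixing does better — 3×G, 4×X, and 1×U: price 47 ≤ 48, reach 3·8 + 4·6 + 1·6 = 54.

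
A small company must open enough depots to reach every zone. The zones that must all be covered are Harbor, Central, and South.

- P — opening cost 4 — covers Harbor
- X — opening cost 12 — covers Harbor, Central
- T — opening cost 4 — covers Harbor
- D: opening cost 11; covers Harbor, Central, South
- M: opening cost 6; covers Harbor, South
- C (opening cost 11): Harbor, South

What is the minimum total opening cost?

D alone covers Harbor, Central, South — every zone.
Total opening cost: 11.

11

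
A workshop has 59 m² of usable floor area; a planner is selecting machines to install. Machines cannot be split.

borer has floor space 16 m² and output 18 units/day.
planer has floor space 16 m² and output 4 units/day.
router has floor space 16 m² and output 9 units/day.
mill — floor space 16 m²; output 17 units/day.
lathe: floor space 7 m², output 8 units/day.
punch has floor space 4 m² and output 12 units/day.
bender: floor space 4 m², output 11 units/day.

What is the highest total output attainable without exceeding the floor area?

67

borer + mill + lathe + punch + bender: floor space 16 + 16 + 7 + 4 + 4 = 47 ≤ 59, output 18 + 17 + 8 + 12 + 11 = 66.
borer + router + mill + punch + bender: floor space 16 + 16 + 16 + 4 + 4 = 56 ≤ 59, output 18 + 9 + 17 + 12 + 11 = 67.
borer + router + mill + lathe + punch: floor space 16 + 16 + 16 + 7 + 4 = 59 ≤ 59, output 18 + 9 + 17 + 8 + 12 = 64.
Best is borer, router, mill, punch, and bender with total output 67.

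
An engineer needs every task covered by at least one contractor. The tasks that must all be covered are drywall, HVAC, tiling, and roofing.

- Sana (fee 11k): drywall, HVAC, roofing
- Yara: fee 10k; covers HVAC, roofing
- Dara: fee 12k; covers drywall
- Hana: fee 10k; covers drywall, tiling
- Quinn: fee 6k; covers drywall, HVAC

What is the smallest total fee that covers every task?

This is a weighted set-cover instance.
Choose Yara and Hana: together they cover drywall, HVAC, tiling, roofing — every task.
Total fee: 10 + 10 = 20.

20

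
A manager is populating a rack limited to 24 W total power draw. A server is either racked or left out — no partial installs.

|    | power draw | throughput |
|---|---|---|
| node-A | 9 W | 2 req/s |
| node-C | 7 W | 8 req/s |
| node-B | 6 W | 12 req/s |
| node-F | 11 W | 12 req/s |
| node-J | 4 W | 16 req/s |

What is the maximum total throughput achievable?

40

This is an integer program with binary decision variables.
Allowing fractional choices, the relaxed optimum would be about 43.6, but servers are indivisible.
node-C + node-B + node-J: power draw 7 + 6 + 4 = 17 ≤ 24, throughput 8 + 12 + 16 = 36.
node-B + node-F + node-J: power draw 6 + 11 + 4 = 21 ≤ 24, throughput 12 + 12 + 16 = 40.
Best is node-B, node-F, and node-J with total throughput 40.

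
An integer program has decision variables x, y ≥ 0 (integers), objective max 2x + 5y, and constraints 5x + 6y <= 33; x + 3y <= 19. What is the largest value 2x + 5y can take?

25

Relaxing integrality, the LP optimum is 27.50 at (x,y) = (0, 5.5), which is not an integer point.
(x,y)=(0,5): 5·0+6·5=30≤33, 1·0+3·5=15≤19, objective 25.
(x,y)=(1,4): 5·1+6·4=29≤33, 1·1+3·4=13≤19, objective 22.
The best lattice point is (0,5), giving 25.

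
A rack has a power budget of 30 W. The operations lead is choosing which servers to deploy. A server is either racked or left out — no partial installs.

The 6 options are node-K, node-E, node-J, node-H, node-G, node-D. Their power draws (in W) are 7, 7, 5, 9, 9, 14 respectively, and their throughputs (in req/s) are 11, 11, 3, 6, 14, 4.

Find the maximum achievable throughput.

39

Allowing fractional choices, the relaxed optimum would be about 40.7, but servers are indivisible.
node-K + node-J + node-H + node-G: power draw 7 + 5 + 9 + 9 = 30 ≤ 30, throughput 11 + 3 + 6 + 14 = 34.
node-K + node-E + node-G: power draw 7 + 7 + 9 = 23 ≤ 30, throughput 11 + 11 + 14 = 36.
node-K + node-E + node-J + node-G: power draw 7 + 7 + 5 + 9 = 28 ≤ 30, throughput 11 + 11 + 3 + 14 = 39.
Best is node-K, node-E, node-J, and node-G with total throughput 39.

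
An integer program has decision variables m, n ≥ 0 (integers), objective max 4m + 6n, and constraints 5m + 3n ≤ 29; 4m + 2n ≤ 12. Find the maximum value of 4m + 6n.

(m,n)=(0,6) is feasible, giving 36.
(m,n)=(0,5) is feasible, giving 30.
Maximum is 36 at (m,n)=(0,6).

36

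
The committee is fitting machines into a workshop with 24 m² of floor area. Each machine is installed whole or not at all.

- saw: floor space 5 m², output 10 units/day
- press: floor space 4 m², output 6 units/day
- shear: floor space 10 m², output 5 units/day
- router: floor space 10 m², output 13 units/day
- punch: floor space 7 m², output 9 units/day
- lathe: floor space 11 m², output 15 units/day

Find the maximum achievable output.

34

Treat it as a binary knapsack problem.
Take saw, punch, and lathe: floor space 5 + 7 + 11 = 23 ≤ 24, output 10 + 9 + 15 = 34.
No other feasible combination does better.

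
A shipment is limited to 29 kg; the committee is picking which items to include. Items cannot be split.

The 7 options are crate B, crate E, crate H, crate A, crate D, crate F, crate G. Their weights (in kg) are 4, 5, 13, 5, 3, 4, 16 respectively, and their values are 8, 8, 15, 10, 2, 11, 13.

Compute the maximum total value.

46

Take crate B, crate H, crate A, crate D, and crate F: weight 4 + 13 + 5 + 3 + 4 = 29 ≤ 29, value 8 + 15 + 10 + 2 + 11 = 46.
No other feasible combination does better.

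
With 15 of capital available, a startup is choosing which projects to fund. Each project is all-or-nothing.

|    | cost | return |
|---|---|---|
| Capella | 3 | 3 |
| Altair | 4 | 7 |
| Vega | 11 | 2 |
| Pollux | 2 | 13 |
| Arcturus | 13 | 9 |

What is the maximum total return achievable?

23

This is an integer program with binary decision variables.
Allowing fractional choices, the relaxed optimum would be about 27.2, but projects are indivisible.
Capella + Altair + Pollux: cost 3 + 4 + 2 = 9 ≤ 15, return 3 + 7 + 13 = 23.
Pollux + Arcturus: cost 2 + 13 = 15 ≤ 15, return 13 + 9 = 22.
Altair + Pollux: cost 4 + 2 = 6 ≤ 15, return 7 + 13 = 20.
Best is Capella, Altair, and Pollux with total return 23.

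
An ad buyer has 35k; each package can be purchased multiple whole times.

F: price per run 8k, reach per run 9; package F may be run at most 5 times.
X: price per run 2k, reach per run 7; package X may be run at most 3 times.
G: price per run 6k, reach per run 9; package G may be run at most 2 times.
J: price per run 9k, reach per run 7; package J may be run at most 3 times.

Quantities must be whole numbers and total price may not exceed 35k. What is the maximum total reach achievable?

57

X has the best ratio (7/2); taking only X gives at most 3×7 = 21 (stopped by the supply cap of 3).
Mixing does better — 2×F, 3×X, and 2×G: price 34 ≤ 35, reach 2·9 + 3·7 + 2·9 = 57.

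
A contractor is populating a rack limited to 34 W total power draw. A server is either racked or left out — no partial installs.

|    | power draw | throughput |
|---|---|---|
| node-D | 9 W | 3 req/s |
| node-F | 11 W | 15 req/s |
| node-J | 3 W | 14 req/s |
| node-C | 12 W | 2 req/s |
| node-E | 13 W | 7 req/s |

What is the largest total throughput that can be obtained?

36

Take node-F, node-J, and node-E: power draw 11 + 3 + 13 = 27 ≤ 34, throughput 15 + 14 + 7 = 36.
No other feasible combination does better.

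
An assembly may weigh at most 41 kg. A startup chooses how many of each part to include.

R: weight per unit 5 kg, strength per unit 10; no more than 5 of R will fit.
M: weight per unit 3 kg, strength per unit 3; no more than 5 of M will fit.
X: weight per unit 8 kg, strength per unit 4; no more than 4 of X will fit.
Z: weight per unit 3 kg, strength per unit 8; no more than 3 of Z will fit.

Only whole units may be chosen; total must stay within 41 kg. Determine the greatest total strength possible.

80

5×R, 2×M, and 3×Z: weight 40 ≤ 41, strength 5·10 + 2·3 + 3·8 = 80.
5×R, 1×M, and 3×Z: weight 37 ≤ 41, strength 5·10 + 1·3 + 3·8 = 77.
Best is 80.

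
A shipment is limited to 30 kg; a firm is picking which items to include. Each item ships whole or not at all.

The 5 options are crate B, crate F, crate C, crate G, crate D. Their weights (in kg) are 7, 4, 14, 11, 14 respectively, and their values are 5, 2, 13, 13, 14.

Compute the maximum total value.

crate F + crate C + crate G: weight 4 + 14 + 11 = 29 ≤ 30, value 2 + 13 + 13 = 28.
crate F + crate G + crate D: weight 4 + 11 + 14 = 29 ≤ 30, value 2 + 13 + 14 = 29.
crate G + crate D: weight 11 + 14 = 25 ≤ 30, value 13 + 14 = 27.
Best is crate F, crate G, and crate D with total value 29.

29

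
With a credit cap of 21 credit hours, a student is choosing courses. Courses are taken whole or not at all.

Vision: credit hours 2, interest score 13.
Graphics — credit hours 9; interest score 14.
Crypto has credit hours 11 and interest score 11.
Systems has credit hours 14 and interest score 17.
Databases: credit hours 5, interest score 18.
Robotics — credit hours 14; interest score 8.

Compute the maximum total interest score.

This is a 0-1 knapsack instance.
Allowing fractional choices, the relaxed optimum would be about 51.1, but courses are indivisible.
Vision + Crypto + Databases: credit hours 2 + 11 + 5 = 18 ≤ 21, interest score 13 + 11 + 18 = 42.
Vision + Graphics + Databases: credit hours 2 + 9 + 5 = 16 ≤ 21, interest score 13 + 14 + 18 = 45.
Vision + Systems + Databases: credit hours 2 + 14 + 5 = 21 ≤ 21, interest score 13 + 17 + 18 = 48.
Best is Vision, Systems, and Databases with total interest score 48.

48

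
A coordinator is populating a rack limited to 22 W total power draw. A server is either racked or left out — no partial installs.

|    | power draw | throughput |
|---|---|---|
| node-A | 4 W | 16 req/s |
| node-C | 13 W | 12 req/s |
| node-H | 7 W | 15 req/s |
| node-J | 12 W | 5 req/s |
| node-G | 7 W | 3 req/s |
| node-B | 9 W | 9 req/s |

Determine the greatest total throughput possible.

node-A + node-H + node-B: power draw 4 + 7 + 9 = 20 ≤ 22, throughput 16 + 15 + 9 = 40.
node-A + node-H + node-G: power draw 4 + 7 + 7 = 18 ≤ 22, throughput 16 + 15 + 3 = 34.
Best is node-A, node-H, and node-B with total throughput 40.

40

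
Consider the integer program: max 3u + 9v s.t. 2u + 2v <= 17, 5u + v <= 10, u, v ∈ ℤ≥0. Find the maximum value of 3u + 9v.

72

The continuous relaxation peaks at (0, 8.5) with value 76.50; rounding to a feasible lattice point costs some objective.
(u,v)=(0,8): 2·0+2·8=16≤17, 5·0+1·8=8≤10, objective 72.
(u,v)=(0,7): 2·0+2·7=14≤17, 5·0+1·7=7≤10, objective 63.
The best lattice point is (0,8), giving 72.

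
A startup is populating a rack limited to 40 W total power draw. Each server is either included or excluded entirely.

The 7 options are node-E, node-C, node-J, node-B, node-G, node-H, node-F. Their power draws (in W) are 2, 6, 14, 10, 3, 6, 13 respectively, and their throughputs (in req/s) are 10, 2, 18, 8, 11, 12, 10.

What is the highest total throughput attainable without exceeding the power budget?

61

Allowing fractional choices, the relaxed optimum would be about 62.8, but servers are indivisible.
node-E + node-J + node-G + node-H + node-F: power draw 2 + 14 + 3 + 6 + 13 = 38 ≤ 40, throughput 10 + 18 + 11 + 12 + 10 = 61.
node-E + node-J + node-B + node-G + node-H: power draw 2 + 14 + 10 + 3 + 6 = 35 ≤ 40, throughput 10 + 18 + 8 + 11 + 12 = 59.
node-E + node-C + node-J + node-G + node-H: power draw 2 + 6 + 14 + 3 + 6 = 31 ≤ 40, throughput 10 + 2 + 18 + 11 + 12 = 53.
Best is node-E, node-J, node-G, node-H, and node-F with total throughput 61.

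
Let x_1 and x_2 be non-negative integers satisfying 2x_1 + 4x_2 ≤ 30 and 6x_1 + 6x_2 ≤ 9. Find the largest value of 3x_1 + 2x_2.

3

Relaxing integrality, the LP optimum is 4.50 at (x_1,x_2) = (1.5, 0), which is not an integer point.
(x_1,x_2)=(1,0): 2·1+4·0=2≤30, 6·1+6·0=6≤9, objective 3.
(x_1,x_2)=(0,1): 2·0+4·1=4≤30, 6·0+6·1=6≤9, objective 2.
(x_1,x_2)=(0,0): 2·0+4·0=0≤30, 6·0+6·0=0≤9, objective 0.
No feasible integer point exceeds 3.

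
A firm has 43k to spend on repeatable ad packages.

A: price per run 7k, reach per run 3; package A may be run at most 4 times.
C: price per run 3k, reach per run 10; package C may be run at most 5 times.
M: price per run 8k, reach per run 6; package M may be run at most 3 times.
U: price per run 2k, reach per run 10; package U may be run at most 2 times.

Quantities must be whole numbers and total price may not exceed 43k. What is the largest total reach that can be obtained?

88

Take 5×C, 3×M, and 2×U: price 43 ≤ 43, reach 5·10 + 3·6 + 2·10 = 88.
U has the best ratio (10/2) and is taken to its limit of 2; remaining capacity is filled optimally with the others.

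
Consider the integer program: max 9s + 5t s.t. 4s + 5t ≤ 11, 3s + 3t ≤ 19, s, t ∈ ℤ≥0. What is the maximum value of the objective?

18

(s,t)=(2,0) is feasible, giving 18.
(s,t)=(1,1) is feasible, giving 14.
(s,t)=(1,0) is feasible, giving 9.
The best lattice point is (2,0), giving 18.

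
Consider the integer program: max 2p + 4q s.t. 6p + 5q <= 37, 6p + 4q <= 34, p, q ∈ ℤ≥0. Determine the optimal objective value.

Relaxing integrality, the LP optimum is 29.60 at (p,q) = (0, 7.4), which is not an integer point.
(p,q)=(0,7): 6·0+5·7=35≤37, 6·0+4·7=28≤34, objective 28.
(p,q)=(1,6): 6·1+5·6=36≤37, 6·1+4·6=30≤34, objective 26.
(p,q)=(0,6): 6·0+5·6=30≤37, 6·0+4·6=24≤34, objective 24.
The best lattice point is (0,7), giving 28.

28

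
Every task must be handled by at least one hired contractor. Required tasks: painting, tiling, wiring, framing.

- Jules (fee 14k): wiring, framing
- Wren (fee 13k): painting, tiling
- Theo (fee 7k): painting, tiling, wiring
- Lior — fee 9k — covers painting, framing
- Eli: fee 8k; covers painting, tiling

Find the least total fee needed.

Choose Theo and Lior: together they cover painting, tiling, wiring, framing — every task.
Total fee: 7 + 9 = 16.
No cover costs less than 16.

16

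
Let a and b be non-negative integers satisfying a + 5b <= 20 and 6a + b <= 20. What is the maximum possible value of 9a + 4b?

35

(a,b)=(3,2): 1·3+5·2=13≤20, 6·3+1·2=20≤20, objective 35.
(a,b)=(3,1): 1·3+5·1=8≤20, 6·3+1·1=19≤20, objective 31.
(a,b)=(2,3): 1·2+5·3=17≤20, 6·2+1·3=15≤20, objective 30.
No feasible integer point exceeds 35.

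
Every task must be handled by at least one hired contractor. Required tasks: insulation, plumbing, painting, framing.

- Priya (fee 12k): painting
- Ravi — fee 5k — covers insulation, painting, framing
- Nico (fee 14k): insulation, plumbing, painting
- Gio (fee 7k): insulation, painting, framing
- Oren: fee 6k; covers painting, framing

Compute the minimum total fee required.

Choose Ravi and Nico: together they cover insulation, plumbing, painting, framing — every task.
Total fee: 5 + 14 = 19.
No cover costs less than 19.

19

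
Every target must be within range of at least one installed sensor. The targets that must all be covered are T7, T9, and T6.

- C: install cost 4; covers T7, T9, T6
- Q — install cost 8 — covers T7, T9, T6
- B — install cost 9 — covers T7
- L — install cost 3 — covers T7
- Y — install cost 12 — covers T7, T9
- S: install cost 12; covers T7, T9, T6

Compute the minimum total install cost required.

4

C alone covers T7, T9, T6 — every target.
Total install cost: 4.
No cover costs less than 4.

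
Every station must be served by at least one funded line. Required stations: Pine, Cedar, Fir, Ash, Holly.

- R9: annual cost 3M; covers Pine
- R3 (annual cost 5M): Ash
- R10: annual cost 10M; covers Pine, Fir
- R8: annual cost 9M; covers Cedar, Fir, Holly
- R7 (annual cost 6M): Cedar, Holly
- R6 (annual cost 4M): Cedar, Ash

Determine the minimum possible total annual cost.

16

Choose R9, R8, and R6: together they cover Pine, Cedar, Fir, Ash, Holly — every station.
Total annual cost: 3 + 9 + 4 = 16.
No cover costs less than 16.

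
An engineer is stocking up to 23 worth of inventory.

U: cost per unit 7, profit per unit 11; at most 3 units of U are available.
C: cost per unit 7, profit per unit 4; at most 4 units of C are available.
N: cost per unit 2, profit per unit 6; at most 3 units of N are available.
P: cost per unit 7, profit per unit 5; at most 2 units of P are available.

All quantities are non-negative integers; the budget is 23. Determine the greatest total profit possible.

3×U and 1×N: cost 23 ≤ 23, profit 3·11 + 1·6 = 39.
2×U and 3×N: cost 20 ≤ 23, profit 2·11 + 3·6 = 40.
Best is 40.

40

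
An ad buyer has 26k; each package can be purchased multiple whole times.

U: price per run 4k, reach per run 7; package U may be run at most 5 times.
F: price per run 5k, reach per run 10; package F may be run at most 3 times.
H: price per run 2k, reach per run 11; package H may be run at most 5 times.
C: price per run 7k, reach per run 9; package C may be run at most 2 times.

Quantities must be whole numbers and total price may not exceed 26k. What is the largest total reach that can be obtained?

3×F and 5×H: price 25 ≤ 26, reach 3·10 + 5·11 = 85.
4×U and 5×H: price 26 ≤ 26, reach 4·7 + 5·11 = 83.
Best is 85.

85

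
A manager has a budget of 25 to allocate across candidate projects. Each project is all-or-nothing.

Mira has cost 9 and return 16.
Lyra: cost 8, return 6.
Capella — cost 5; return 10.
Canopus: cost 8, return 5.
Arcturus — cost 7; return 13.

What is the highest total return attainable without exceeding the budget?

This is an integer program with binary decision variables.
Allowing fractional choices, the relaxed optimum would be about 42.0, but projects are indivisible.
Mira + Capella + Arcturus: cost 9 + 5 + 7 = 21 ≤ 25, return 16 + 10 + 13 = 39.
Mira + Lyra + Arcturus: cost 9 + 8 + 7 = 24 ≤ 25, return 16 + 6 + 13 = 35.
Best is Mira, Capella, and Arcturus with total return 39.

39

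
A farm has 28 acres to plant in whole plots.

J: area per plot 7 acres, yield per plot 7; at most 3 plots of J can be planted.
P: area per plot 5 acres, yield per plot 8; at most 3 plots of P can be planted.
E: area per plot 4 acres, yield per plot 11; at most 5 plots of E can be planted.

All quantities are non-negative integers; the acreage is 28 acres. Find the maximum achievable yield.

E has the best ratio (11/4); taking only E gives at most 5×11 = 55 (stopped by the supply cap of 5).
Mixing does better — 1×P and 5×E: area 25 ≤ 28, yield 1·8 + 5·11 = 63.

63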